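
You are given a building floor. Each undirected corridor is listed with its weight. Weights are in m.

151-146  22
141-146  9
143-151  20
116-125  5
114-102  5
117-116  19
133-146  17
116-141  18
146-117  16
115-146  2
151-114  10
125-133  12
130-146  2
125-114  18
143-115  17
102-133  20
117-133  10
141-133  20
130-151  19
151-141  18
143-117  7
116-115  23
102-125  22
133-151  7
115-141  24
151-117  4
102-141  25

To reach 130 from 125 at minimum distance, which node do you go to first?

Compare a few routes:
125–116–115–146–130: 5+23+2+2 = 32
125–133–146–130: 12+17+2 = 31
Cheapest is 125–133–146–130 at 31 m.
So from 125 the first move is to 133.

133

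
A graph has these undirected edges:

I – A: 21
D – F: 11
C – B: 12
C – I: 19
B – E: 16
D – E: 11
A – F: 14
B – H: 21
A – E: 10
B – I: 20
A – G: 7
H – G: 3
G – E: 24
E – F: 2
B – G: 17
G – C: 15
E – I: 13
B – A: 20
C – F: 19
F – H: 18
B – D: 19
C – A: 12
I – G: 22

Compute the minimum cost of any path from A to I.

21

Running Dijkstra from A:
A: 0
G: 7  (via A)
E: 10  (via A)
H: 10  (via G)
C: 12  (via A)
F: 12  (via E)
B: 20  (via A)
D: 21  (via E)
I: 21  (via A)
Shortest route: A → I = 21.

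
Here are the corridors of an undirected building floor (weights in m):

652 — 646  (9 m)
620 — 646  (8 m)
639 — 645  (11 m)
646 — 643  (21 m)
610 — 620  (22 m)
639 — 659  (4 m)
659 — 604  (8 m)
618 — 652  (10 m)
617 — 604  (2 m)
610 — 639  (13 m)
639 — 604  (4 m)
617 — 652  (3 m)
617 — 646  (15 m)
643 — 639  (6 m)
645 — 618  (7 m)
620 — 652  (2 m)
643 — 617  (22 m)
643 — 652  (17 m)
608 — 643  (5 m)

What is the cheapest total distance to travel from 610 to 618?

31 m

Compare a few routes:
610 - 639 - 659 - 604 - 617 - 652 - 618: 13+4+8+2+3+10 = 40
610 - 620 - 652 - 618: 22+2+10 = 34
610 - 639 - 604 - 617 - 652 - 618: 13+4+2+3+10 = 32
610 - 639 - 645 - 618: 13+11+7 = 31
The minimum is 31 m via 610 - 639 - 645 - 618.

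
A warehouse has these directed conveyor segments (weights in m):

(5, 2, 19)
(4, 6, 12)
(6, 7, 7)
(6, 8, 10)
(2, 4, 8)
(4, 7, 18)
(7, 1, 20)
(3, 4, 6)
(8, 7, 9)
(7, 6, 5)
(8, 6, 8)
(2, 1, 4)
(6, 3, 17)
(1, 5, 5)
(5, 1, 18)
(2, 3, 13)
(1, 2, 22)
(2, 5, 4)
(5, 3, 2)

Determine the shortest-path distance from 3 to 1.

44 m

Compare a few routes:
3–4–7–1: 6+18+20 = 44
3–4–6–7–1: 6+12+7+20 = 45
Cheapest is 3–4–7–1 at 44 m.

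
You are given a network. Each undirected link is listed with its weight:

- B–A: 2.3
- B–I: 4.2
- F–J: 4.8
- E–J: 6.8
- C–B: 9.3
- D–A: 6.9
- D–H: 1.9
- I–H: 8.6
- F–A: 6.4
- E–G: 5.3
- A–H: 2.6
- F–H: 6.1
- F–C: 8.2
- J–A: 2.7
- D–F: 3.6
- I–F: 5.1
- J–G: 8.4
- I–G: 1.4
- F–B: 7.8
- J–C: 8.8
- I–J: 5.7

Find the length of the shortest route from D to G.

10.1

Shortest distances from D:
D: 0
H: 1.9  (via D)
F: 3.6  (via D)
A: 4.5  (via H)
B: 6.8  (via A)
J: 7.2  (via A)
I: 8.7  (via F)
G: 10.1  (via I)
Shortest route: D → F → I → G = 10.1.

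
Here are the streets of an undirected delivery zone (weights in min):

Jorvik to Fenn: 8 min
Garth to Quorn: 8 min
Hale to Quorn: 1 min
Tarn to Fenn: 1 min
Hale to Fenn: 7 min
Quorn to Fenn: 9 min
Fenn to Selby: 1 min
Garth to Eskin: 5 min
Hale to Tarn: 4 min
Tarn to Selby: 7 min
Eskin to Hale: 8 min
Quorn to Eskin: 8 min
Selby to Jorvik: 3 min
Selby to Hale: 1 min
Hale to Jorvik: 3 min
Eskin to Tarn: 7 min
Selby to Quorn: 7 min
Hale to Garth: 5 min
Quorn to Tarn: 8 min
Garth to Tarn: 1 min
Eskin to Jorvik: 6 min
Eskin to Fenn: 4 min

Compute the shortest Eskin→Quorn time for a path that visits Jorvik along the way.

Shortest Eskin→Jorvik: Eskin → Jorvik = 6
Shortest Jorvik→Quorn: Jorvik → Hale → Quorn = 4
Total via Jorvik: 6 + 4 = 10 min.

10 min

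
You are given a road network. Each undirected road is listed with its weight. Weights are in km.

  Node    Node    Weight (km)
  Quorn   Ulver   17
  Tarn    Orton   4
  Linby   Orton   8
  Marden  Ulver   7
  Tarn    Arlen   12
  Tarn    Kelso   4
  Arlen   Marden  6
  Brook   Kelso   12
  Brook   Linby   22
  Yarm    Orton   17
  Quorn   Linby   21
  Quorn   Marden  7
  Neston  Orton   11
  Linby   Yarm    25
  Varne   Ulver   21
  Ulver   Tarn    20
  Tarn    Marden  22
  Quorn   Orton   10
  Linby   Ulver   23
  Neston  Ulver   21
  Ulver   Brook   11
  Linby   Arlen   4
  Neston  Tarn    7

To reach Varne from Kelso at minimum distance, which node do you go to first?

Enumerating some paths:
Kelso–Tarn–Arlen–Marden–Ulver–Varne: 4+12+6+7+21 = 50
Kelso–Tarn–Ulver–Varne: 4+20+21 = 45
Kelso–Brook–Ulver–Varne: 12+11+21 = 44
Cheapest is Kelso–Brook–Ulver–Varne at 44 km.
So from Kelso the first move is to Brook.

Brook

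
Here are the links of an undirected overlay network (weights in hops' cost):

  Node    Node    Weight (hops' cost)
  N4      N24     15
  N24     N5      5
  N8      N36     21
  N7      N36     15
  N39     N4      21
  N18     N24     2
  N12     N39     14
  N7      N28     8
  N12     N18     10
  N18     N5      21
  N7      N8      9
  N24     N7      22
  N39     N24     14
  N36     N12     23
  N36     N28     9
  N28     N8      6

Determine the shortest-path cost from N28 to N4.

45 hops' cost

Candidate routes:
N28 → N8 → N7 → N24 → N4: 6+9+22+15 = 52
N28 → N36 → N12 → N18 → N24 → N4: 9+23+10+2+15 = 59
N28 → N7 → N24 → N4: 8+22+15 = 45
Cheapest is N28 → N7 → N24 → N4 at 45 hops' cost.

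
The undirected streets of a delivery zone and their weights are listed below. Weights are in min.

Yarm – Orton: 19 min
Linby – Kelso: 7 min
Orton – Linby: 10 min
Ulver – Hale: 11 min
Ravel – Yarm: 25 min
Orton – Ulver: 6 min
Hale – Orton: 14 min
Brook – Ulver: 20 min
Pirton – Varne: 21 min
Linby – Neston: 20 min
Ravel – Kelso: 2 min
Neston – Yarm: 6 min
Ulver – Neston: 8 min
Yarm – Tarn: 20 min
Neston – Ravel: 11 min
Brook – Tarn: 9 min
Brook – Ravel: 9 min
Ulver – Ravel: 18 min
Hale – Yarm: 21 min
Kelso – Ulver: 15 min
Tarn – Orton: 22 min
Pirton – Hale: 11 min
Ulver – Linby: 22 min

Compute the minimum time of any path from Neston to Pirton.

Settle nodes by increasing distance from Neston:
Neston: 0
Yarm: 6  (via Neston)
Ulver: 8  (via Neston)
Ravel: 11  (via Neston)
Kelso: 13  (via Ravel)
Orton: 14  (via Ulver)
Hale: 19  (via Ulver)
Brook: 20  (via Ravel)
Linby: 20  (via Neston)
Tarn: 26  (via Yarm)
Pirton: 30  (via Hale)
Shortest route: Neston–Ulver–Hale–Pirton = 30 min.

30 min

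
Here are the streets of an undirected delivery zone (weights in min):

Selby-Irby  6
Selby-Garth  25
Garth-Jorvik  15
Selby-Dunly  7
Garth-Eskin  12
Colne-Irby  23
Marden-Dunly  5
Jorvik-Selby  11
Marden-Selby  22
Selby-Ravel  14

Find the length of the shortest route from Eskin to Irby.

43 min

Enumerating some paths:
Eskin - Garth - Jorvik - Selby - Irby: 12+15+11+6 = 44
Eskin - Garth - Selby - Irby: 12+25+6 = 43
Cheapest is Eskin - Garth - Selby - Irby at 43 min.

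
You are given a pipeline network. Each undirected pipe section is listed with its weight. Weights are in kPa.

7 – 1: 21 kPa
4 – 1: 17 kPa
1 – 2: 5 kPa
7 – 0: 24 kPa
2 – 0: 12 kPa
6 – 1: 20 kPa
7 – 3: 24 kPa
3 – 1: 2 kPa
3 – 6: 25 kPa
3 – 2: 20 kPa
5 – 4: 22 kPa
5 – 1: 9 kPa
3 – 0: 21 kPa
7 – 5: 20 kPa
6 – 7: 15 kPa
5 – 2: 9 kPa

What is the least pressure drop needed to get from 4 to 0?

Compare a few routes:
4 → 1 → 2 → 0: 17+5+12 = 34
4 → 1 → 5 → 2 → 0: 17+9+9+12 = 47
4 → 5 → 2 → 0: 22+9+12 = 43
4 → 1 → 3 → 0: 17+2+21 = 40
Cheapest is 4 → 1 → 2 → 0 at 34 kPa.

34 kPa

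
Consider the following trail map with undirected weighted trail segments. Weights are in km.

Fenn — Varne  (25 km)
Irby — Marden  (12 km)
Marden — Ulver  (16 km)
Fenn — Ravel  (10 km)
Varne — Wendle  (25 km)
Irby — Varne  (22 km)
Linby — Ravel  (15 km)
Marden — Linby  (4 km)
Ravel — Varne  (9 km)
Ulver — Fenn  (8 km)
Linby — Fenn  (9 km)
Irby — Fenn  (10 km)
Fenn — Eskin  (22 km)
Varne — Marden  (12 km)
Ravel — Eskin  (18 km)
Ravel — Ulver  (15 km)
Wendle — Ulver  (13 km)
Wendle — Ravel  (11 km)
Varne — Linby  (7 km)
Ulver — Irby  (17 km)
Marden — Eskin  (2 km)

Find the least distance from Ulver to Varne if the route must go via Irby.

Shortest Ulver→Irby: Ulver–Irby = 17
Best Irby to Varne: Irby–Varne costing 22
Total via Irby: 17 + 22 = 39 km.

39 km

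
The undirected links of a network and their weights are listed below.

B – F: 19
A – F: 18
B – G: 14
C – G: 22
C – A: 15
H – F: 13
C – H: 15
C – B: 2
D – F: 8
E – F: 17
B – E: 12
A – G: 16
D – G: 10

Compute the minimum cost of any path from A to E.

29

Compare a few routes:
A → C → B → E: 15+2+12 = 29
A → G → B → E: 16+14+12 = 42
A → F → E: 18+17 = 35
A → F → B → E: 18+19+12 = 49
The minimum is 29 via A → C → B → E.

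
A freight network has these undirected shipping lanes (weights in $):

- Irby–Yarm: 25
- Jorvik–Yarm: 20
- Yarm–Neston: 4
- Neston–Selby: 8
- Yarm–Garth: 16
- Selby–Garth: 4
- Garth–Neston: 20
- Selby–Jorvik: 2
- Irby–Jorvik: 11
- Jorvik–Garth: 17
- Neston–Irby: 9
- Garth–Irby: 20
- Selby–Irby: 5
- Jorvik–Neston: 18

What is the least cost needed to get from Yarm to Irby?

Running Dijkstra from Yarm:
Yarm: 0
Neston: 4  (via Yarm)
Selby: 12  (via Neston)
Irby: 13  (via Neston)
Shortest route: Yarm–Neston–Irby = $13.

$13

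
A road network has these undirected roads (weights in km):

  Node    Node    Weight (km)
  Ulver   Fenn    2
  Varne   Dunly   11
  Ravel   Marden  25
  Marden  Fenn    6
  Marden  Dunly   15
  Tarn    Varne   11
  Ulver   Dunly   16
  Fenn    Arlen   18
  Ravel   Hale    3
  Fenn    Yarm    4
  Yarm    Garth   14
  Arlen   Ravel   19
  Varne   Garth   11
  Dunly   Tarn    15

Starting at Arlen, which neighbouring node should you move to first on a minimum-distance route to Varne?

Candidate routes:
Arlen → Fenn → Ulver → Dunly → Varne: 18+2+16+11 = 47
Arlen → Fenn → Ulver → Dunly → Tarn → Varne: 18+2+16+15+11 = 62
Arlen → Fenn → Marden → Dunly → Varne: 18+6+15+11 = 50
Arlen → Fenn → Marden → Dunly → Tarn → Varne: 18+6+15+15+11 = 65
The minimum is 47 km via Arlen → Fenn → Ulver → Dunly → Varne.
So from Arlen the first move is to Fenn.

Fenn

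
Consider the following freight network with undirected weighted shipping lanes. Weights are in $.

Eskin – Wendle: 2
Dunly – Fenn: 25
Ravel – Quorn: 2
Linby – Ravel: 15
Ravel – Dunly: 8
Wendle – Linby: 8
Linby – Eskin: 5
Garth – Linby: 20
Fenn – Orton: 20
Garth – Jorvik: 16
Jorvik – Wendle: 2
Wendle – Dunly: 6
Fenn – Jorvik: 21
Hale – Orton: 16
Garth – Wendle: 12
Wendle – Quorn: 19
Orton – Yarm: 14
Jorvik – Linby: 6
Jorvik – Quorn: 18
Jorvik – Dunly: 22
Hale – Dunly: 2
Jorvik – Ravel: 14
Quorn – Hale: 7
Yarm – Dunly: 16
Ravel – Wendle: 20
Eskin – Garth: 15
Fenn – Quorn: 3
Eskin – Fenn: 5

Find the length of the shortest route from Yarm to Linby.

$29

Settle nodes by increasing distance from Yarm:
Yarm: 0
Orton: 14  (via Yarm)
Dunly: 16  (via Yarm)
Hale: 18  (via Dunly)
Wendle: 22  (via Dunly)
Jorvik: 24  (via Wendle)
Eskin: 24  (via Wendle)
Ravel: 24  (via Dunly)
Quorn: 25  (via Hale)
Fenn: 28  (via Quorn)
Linby: 29  (via Eskin)
Shortest route: Yarm → Dunly → Wendle → Eskin → Linby = $29.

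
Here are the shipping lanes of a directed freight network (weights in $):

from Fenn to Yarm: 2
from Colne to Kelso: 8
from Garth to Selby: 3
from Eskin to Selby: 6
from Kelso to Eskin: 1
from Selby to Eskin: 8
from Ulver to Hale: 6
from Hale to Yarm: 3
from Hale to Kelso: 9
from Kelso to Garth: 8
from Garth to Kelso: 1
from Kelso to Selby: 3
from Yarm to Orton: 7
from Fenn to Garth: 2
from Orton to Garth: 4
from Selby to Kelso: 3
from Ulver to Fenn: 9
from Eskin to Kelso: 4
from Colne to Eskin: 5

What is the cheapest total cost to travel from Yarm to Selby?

$14

Running Dijkstra from Yarm:
Yarm: 0
Orton: 7  (via Yarm)
Garth: 11  (via Orton)
Kelso: 12  (via Garth)
Eskin: 13  (via Kelso)
Selby: 14  (via Garth)
Shortest route: Yarm → Orton → Garth → Selby = $14.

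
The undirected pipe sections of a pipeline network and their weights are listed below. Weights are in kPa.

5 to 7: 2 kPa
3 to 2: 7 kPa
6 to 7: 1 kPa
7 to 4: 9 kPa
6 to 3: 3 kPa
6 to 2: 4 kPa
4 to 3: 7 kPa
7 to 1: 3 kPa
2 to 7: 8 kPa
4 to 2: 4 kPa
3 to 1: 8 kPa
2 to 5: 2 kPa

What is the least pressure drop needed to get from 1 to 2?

7 kPa

Enumerating some paths:
1–7–2: 3+8 = 11
1–7–6–3–2: 3+1+3+7 = 14
1–7–5–2: 3+2+2 = 7
1–7–6–2: 3+1+4 = 8
The minimum is 7 kPa via 1–7–5–2.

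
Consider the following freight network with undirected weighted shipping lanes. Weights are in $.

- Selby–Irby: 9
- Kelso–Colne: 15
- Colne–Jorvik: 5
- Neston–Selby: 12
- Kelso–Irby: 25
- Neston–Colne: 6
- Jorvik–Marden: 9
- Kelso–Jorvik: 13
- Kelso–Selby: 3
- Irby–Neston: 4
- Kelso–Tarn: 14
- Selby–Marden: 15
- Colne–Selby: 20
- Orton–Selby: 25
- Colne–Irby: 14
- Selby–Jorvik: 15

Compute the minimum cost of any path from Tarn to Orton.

$42

Compare a few routes:
Tarn - Kelso - Colne - Neston - Selby - Orton: 14+15+6+12+25 = 72
Tarn - Kelso - Jorvik - Selby - Orton: 14+13+15+25 = 67
Tarn - Kelso - Irby - Selby - Orton: 14+25+9+25 = 73
Tarn - Kelso - Selby - Orton: 14+3+25 = 42
Cheapest is Tarn - Kelso - Selby - Orton at $42.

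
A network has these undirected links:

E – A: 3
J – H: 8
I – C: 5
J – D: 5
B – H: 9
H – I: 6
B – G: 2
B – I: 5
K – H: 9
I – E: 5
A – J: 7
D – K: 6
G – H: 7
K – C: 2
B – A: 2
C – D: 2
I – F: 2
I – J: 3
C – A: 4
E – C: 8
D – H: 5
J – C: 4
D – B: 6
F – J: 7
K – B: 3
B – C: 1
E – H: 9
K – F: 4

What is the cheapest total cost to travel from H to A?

10

Compare a few routes:
H → G → B → A: 7+2+2 = 11
H → B → A: 9+2 = 11
H → D → C → A: 5+2+4 = 11
H → D → C → B → A: 5+2+1+2 = 10
The minimum is 10 via H → D → C → B → A.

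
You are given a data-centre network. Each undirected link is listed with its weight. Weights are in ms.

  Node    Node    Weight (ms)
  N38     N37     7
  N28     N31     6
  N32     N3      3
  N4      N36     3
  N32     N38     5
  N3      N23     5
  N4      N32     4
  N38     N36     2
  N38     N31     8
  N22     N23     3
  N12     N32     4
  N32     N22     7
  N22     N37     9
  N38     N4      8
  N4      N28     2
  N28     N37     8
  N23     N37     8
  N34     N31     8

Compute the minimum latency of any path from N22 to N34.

27 ms

Running Dijkstra from N22:
N22: 0
N23: 3  (via N22)
N32: 7  (via N22)
N3: 8  (via N23)
N37: 9  (via N22)
N4: 11  (via N32)
N12: 11  (via N32)
N38: 12  (via N32)
N28: 13  (via N4)
N36: 14  (via N4)
N31: 19  (via N28)
N34: 27  (via N31)
Shortest route: N22 → N32 → N4 → N28 → N31 → N34 = 27 ms.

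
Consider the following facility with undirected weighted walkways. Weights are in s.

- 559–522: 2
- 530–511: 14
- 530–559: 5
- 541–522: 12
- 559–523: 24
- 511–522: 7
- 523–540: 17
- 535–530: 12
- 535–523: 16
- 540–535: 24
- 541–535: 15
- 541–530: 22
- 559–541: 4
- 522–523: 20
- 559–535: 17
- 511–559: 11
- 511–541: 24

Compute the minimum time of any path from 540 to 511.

44 s

Candidate routes:
540 - 535 - 530 - 511: 24+12+14 = 50
540 - 523 - 522 - 559 - 511: 17+20+2+11 = 50
540 - 523 - 559 - 522 - 511: 17+24+2+7 = 50
540 - 523 - 522 - 511: 17+20+7 = 44
Cheapest is 540 - 523 - 522 - 511 at 44 s.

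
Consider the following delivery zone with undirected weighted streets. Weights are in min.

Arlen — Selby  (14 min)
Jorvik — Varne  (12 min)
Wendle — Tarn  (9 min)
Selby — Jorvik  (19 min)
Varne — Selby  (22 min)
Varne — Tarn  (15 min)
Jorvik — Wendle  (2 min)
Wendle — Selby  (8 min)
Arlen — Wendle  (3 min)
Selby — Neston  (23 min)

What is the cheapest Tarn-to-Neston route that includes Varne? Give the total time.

Best Tarn to Varne: Tarn–Varne costing 15
Best Varne to Neston: Varne–Selby–Neston costing 45
Total via Varne: 15 + 45 = 60 min.

60 min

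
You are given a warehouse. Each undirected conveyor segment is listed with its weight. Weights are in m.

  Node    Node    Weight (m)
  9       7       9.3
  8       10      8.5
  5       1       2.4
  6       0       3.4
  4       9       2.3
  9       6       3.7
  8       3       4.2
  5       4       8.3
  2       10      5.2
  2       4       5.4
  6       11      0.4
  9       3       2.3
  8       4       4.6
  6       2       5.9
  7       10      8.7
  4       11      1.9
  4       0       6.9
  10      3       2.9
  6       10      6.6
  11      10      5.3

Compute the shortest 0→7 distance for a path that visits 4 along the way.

17.3 m

Shortest 0→4: 0 → 6 → 11 → 4 = 5.7
Shortest 4→7: 4 → 9 → 7 = 11.6
Total via 4: 5.7 + 11.6 = 17.3 m.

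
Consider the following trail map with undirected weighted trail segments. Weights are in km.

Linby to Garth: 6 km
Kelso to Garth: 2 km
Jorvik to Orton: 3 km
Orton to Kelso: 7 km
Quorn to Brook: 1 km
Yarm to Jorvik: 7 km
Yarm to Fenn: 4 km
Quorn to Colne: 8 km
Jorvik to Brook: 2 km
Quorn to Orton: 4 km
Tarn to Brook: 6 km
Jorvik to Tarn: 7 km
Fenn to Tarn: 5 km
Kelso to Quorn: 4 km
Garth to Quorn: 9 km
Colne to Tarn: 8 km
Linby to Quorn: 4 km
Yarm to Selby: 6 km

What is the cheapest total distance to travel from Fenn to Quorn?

12 km

Running Dijkstra from Fenn:
Fenn: 0
Yarm: 4  (via Fenn)
Tarn: 5  (via Fenn)
Selby: 10  (via Yarm)
Jorvik: 11  (via Yarm)
Brook: 11  (via Tarn)
Quorn: 12  (via Brook)
Shortest route: Fenn–Tarn–Brook–Quorn = 12 km.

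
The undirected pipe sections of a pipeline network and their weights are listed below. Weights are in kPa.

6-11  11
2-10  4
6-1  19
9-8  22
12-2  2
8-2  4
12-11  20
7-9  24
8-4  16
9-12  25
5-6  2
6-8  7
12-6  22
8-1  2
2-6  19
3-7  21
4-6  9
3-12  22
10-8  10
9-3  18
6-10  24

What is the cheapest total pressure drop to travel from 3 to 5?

Running Dijkstra from 3:
3: 0
9: 18  (via 3)
7: 21  (via 3)
12: 22  (via 3)
2: 24  (via 12)
8: 28  (via 2)
10: 28  (via 2)
1: 30  (via 8)
6: 35  (via 8)
5: 37  (via 6)
Shortest route: 3–12–2–8–6–5 = 37 kPa.

37 kPa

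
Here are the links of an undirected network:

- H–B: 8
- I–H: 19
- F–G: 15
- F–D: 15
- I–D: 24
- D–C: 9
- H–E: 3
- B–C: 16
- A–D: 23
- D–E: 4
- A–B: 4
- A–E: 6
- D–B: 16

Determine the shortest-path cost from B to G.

Candidate routes:
B–H–E–D–F–G: 8+3+4+15+15 = 45
B–D–F–G: 16+15+15 = 46
B–A–E–D–F–G: 4+6+4+15+15 = 44
The minimum is 44 via B–A–E–D–F–G.

44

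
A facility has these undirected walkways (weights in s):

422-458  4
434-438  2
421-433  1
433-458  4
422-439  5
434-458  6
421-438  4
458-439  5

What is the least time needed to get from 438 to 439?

Compare a few routes:
438 → 421 → 433 → 458 → 422 → 439: 4+1+4+4+5 = 18
438 → 434 → 458 → 422 → 439: 2+6+4+5 = 17
438 → 434 → 458 → 439: 2+6+5 = 13
438 → 421 → 433 → 458 → 439: 4+1+4+5 = 14
Cheapest is 438 → 434 → 458 → 439 at 13 s.

13 s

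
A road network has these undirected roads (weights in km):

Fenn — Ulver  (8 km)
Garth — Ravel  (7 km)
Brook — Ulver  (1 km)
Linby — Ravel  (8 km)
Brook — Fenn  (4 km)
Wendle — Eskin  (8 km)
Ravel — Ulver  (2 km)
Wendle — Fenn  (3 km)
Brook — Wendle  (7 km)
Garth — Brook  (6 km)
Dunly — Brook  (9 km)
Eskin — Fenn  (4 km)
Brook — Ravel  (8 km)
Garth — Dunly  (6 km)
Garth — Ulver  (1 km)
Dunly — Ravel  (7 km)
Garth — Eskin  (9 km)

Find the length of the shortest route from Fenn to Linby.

Running Dijkstra from Fenn:
Fenn: 0
Wendle: 3  (via Fenn)
Brook: 4  (via Fenn)
Eskin: 4  (via Fenn)
Ulver: 5  (via Brook)
Garth: 6  (via Ulver)
Ravel: 7  (via Ulver)
Dunly: 12  (via Garth)
Linby: 15  (via Ravel)
Shortest route: Fenn–Brook–Ulver–Ravel–Linby = 15 km.

15 km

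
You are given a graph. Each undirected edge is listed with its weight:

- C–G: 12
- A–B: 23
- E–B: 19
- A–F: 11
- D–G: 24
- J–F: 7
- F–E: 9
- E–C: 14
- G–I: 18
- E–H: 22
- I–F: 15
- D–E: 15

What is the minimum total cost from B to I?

Compare a few routes:
B–E–C–G–I: 19+14+12+18 = 63
B–E–F–I: 19+9+15 = 43
B–A–F–I: 23+11+15 = 49
Cheapest is B–E–F–I at 43.

43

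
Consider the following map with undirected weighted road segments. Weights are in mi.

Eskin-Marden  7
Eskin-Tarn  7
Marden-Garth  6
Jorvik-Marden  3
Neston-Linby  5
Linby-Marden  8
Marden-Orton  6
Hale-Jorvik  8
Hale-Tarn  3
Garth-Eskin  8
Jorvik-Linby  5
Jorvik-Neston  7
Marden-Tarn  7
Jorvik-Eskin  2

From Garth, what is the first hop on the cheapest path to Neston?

Marden

Compare a few routes:
Garth - Marden - Jorvik - Neston: 6+3+7 = 16
Garth - Eskin - Jorvik - Neston: 8+2+7 = 17
Garth - Marden - Jorvik - Linby - Neston: 6+3+5+5 = 19
Cheapest is Garth - Marden - Jorvik - Neston at 16 mi.
So from Garth the first move is to Marden.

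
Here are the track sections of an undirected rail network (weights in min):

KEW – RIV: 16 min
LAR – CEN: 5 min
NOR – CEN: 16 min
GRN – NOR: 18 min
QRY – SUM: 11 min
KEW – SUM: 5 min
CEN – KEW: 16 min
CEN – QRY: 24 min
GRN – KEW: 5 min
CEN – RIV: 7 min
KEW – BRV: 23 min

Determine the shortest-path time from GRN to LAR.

26 min

Compare a few routes:
GRN - KEW - CEN - LAR: 5+16+5 = 26
GRN - KEW - RIV - CEN - LAR: 5+16+7+5 = 33
The minimum is 26 min via GRN - KEW - CEN - LAR.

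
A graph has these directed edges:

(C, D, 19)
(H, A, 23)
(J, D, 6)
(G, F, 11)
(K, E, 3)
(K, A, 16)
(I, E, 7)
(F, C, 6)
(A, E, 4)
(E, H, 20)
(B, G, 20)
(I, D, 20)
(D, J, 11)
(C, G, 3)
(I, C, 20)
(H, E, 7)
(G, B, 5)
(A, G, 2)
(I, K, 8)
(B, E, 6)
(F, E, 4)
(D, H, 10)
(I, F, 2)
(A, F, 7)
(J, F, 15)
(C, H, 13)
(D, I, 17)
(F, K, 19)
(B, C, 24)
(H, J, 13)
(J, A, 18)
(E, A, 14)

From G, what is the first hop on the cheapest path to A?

Enumerating some paths:
G - F - K - A: 11+19+16 = 46
G - B - E - A: 5+6+14 = 25
G - F - E - A: 11+4+14 = 29
Cheapest is G - B - E - A at 25.
So from G the first move is to B.

B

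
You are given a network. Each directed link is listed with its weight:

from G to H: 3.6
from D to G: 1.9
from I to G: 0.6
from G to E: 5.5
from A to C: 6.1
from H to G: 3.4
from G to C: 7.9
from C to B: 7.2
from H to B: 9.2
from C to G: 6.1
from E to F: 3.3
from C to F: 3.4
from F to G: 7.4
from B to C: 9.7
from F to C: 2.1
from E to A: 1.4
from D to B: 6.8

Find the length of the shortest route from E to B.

Compare a few routes:
E–F–C–B: 3.3+2.1+7.2 = 12.6
E–A–C–B: 1.4+6.1+7.2 = 14.7
E–F–G–H–B: 3.3+7.4+3.6+9.2 = 23.5
Cheapest is E–F–C–B at 12.6.

12.6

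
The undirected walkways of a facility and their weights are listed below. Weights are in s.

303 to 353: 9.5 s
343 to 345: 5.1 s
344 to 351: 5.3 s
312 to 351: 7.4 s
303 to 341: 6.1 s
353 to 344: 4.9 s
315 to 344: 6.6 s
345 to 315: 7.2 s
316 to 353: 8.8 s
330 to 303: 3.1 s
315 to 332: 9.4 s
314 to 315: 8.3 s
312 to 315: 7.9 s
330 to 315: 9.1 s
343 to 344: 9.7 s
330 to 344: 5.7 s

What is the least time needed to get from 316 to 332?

29.7 s

Running Dijkstra from 316:
316: 0
353: 8.8  (via 316)
344: 13.7  (via 353)
303: 18.3  (via 353)
351: 19  (via 344)
330: 19.4  (via 344)
315: 20.3  (via 344)
343: 23.4  (via 344)
341: 24.4  (via 303)
312: 26.4  (via 351)
345: 27.5  (via 315)
314: 28.6  (via 315)
332: 29.7  (via 315)
Shortest route: 316 → 353 → 344 → 315 → 332 = 29.7 s.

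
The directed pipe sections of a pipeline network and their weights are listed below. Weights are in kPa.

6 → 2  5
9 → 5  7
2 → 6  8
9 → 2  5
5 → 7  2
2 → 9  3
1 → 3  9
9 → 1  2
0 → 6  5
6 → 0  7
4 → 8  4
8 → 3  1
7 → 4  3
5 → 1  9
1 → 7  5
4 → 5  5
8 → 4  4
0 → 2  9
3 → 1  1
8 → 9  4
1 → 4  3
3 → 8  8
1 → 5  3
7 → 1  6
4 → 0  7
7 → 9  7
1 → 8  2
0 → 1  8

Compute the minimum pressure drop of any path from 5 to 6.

Enumerating some paths:
5 - 7 - 4 - 0 - 6: 2+3+7+5 = 17
5 - 7 - 9 - 2 - 6: 2+7+5+8 = 22
The minimum is 17 kPa via 5 - 7 - 4 - 0 - 6.

17 kPa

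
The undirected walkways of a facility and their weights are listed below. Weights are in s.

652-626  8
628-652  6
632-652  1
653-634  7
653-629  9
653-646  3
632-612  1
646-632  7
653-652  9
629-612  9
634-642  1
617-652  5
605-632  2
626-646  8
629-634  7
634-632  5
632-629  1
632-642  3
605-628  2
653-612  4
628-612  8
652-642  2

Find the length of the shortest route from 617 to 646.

13 s

Enumerating some paths:
617–652–632–612–653–646: 5+1+1+4+3 = 14
617–652–632–646: 5+1+7 = 13
The minimum is 13 s via 617–652–632–646.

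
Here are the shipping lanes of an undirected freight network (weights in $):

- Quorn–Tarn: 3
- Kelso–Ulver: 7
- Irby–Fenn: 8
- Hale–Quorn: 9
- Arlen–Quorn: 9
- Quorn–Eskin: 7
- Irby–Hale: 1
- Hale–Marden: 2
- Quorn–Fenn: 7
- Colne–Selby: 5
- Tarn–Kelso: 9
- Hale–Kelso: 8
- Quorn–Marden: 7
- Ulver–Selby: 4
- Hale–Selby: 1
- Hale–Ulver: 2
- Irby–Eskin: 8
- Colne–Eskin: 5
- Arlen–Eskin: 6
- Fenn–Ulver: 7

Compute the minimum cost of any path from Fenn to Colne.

$15

Running Dijkstra from Fenn:
Fenn: 0
Quorn: 7  (via Fenn)
Ulver: 7  (via Fenn)
Irby: 8  (via Fenn)
Hale: 9  (via Ulver)
Tarn: 10  (via Quorn)
Selby: 10  (via Hale)
Marden: 11  (via Hale)
Kelso: 14  (via Ulver)
Eskin: 14  (via Quorn)
Colne: 15  (via Selby)
Shortest route: Fenn–Ulver–Hale–Selby–Colne = $15.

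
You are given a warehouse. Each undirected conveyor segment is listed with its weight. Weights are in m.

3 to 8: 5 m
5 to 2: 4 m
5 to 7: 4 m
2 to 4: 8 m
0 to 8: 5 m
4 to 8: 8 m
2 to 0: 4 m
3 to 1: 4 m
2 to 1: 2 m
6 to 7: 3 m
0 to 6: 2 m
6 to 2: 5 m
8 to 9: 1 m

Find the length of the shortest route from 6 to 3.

11 m

Settle nodes by increasing distance from 6:
6: 0
0: 2  (via 6)
7: 3  (via 6)
2: 5  (via 6)
1: 7  (via 2)
5: 7  (via 7)
8: 7  (via 0)
9: 8  (via 8)
3: 11  (via 1)
Shortest route: 6 → 2 → 1 → 3 = 11 m.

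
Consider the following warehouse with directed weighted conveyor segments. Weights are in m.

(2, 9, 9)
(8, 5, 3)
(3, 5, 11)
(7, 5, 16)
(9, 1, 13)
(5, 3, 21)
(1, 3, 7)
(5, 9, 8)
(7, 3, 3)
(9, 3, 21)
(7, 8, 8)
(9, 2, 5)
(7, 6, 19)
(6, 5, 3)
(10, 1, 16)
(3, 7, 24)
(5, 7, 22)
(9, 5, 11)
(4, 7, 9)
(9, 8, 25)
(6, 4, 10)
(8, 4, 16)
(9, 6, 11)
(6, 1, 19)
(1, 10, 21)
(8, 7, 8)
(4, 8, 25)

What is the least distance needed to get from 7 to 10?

53 m

Running Dijkstra from 7:
7: 0
3: 3  (via 7)
8: 8  (via 7)
5: 11  (via 8)
6: 19  (via 7)
9: 19  (via 5)
2: 24  (via 9)
4: 24  (via 8)
1: 32  (via 9)
10: 53  (via 1)
Shortest route: 7–8–5–9–1–10 = 53 m.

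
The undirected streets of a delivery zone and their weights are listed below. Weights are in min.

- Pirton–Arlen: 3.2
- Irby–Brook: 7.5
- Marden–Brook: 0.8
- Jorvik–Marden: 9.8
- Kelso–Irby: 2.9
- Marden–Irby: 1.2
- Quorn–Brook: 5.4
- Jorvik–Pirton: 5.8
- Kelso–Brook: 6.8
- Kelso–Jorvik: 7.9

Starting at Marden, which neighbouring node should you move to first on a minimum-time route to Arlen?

Jorvik

Enumerating some paths:
Marden → Brook → Kelso → Jorvik → Pirton → Arlen: 0.8+6.8+7.9+5.8+3.2 = 24.5
Marden → Brook → Irby → Kelso → Jorvik → Pirton → Arlen: 0.8+7.5+2.9+7.9+5.8+3.2 = 28.1
Marden → Jorvik → Pirton → Arlen: 9.8+5.8+3.2 = 18.8
Marden → Irby → Kelso → Jorvik → Pirton → Arlen: 1.2+2.9+7.9+5.8+3.2 = 21
Cheapest is Marden → Jorvik → Pirton → Arlen at 18.8 min.
So from Marden the first move is to Jorvik.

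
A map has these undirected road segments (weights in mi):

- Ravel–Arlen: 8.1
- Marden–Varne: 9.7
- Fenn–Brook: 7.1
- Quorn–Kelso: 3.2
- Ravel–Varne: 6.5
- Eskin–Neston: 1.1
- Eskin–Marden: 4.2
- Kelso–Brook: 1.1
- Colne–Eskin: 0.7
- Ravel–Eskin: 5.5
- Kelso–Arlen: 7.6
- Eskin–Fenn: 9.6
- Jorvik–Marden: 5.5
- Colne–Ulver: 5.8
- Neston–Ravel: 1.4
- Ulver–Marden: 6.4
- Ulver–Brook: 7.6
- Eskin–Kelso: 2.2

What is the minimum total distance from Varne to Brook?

Settle nodes by increasing distance from Varne:
Varne: 0
Ravel: 6.5  (via Varne)
Neston: 7.9  (via Ravel)
Eskin: 9  (via Neston)
Marden: 9.7  (via Varne)
Colne: 9.7  (via Eskin)
Kelso: 11.2  (via Eskin)
Brook: 12.3  (via Kelso)
Shortest route: Varne–Ravel–Neston–Eskin–Kelso–Brook = 12.3 mi.

12.3 mi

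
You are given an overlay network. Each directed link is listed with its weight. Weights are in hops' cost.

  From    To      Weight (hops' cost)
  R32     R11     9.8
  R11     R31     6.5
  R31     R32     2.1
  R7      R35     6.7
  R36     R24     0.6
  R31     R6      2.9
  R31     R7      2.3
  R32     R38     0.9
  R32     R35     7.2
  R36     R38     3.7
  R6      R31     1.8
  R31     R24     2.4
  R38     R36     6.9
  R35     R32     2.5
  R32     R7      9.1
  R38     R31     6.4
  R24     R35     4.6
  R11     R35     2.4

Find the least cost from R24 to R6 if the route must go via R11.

Shortest R24→R11: R24 → R35 → R32 → R11 = 16.9
Shortest R11→R6: R11 → R31 → R6 = 9.4
Total via R11: 16.9 + 9.4 = 26.3 hops' cost.

26.3 hops' cost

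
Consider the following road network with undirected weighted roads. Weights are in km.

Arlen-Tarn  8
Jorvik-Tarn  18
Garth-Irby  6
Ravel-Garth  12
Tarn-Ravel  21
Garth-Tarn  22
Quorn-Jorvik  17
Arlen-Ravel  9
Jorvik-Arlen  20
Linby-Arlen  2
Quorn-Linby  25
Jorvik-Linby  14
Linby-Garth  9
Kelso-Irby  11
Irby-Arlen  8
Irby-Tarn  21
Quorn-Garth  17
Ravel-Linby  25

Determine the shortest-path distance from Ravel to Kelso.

28 km

Compare a few routes:
Ravel - Arlen - Irby - Kelso: 9+8+11 = 28
Ravel - Arlen - Linby - Garth - Irby - Kelso: 9+2+9+6+11 = 37
Ravel - Garth - Irby - Kelso: 12+6+11 = 29
Ravel - Garth - Linby - Arlen - Irby - Kelso: 12+9+2+8+11 = 42
Cheapest is Ravel - Arlen - Irby - Kelso at 28 km.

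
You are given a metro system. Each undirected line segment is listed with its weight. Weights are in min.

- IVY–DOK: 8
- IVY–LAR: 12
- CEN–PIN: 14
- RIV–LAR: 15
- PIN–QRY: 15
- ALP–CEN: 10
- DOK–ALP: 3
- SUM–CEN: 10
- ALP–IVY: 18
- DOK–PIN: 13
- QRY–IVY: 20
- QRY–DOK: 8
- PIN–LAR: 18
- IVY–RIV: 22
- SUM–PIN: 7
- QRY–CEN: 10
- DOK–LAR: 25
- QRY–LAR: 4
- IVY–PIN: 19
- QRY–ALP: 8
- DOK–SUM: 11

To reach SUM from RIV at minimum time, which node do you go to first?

LAR

Enumerating some paths:
RIV → LAR → QRY → DOK → SUM: 15+4+8+11 = 38
RIV → LAR → QRY → CEN → SUM: 15+4+10+10 = 39
Cheapest is RIV → LAR → QRY → DOK → SUM at 38 min.
So from RIV the first move is to LAR.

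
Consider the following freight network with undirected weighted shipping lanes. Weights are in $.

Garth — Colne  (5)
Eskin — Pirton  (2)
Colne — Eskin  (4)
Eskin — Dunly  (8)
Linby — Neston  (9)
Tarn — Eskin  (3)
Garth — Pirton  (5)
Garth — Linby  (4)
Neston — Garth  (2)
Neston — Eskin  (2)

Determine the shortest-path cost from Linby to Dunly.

$16

Enumerating some paths:
Linby → Neston → Eskin → Dunly: 9+2+8 = 19
Linby → Garth → Neston → Eskin → Dunly: 4+2+2+8 = 16
Cheapest is Linby → Garth → Neston → Eskin → Dunly at $16.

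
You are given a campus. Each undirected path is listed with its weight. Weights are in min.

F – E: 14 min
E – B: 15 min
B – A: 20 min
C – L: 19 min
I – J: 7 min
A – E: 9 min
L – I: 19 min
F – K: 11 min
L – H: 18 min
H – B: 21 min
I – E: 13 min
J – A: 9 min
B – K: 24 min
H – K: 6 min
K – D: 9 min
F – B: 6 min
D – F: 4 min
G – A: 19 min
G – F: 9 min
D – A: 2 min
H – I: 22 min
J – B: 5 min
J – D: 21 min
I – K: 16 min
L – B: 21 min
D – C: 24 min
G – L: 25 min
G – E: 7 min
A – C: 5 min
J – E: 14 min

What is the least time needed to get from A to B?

12 min

Compare a few routes:
A → D → F → B: 2+4+6 = 12
A → J → B: 9+5 = 14
Cheapest is A → D → F → B at 12 min.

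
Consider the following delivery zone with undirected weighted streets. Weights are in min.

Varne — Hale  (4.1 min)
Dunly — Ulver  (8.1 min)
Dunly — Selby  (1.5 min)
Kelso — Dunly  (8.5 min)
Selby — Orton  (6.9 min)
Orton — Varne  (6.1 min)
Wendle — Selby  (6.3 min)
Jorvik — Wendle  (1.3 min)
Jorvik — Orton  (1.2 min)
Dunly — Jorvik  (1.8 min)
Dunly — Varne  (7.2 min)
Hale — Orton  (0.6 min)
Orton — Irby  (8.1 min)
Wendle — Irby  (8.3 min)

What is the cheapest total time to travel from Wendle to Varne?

Compare a few routes:
Wendle - Jorvik - Orton - Hale - Varne: 1.3+1.2+0.6+4.1 = 7.2
Wendle - Jorvik - Orton - Varne: 1.3+1.2+6.1 = 8.6
The minimum is 7.2 min via Wendle - Jorvik - Orton - Hale - Varne.

7.2 min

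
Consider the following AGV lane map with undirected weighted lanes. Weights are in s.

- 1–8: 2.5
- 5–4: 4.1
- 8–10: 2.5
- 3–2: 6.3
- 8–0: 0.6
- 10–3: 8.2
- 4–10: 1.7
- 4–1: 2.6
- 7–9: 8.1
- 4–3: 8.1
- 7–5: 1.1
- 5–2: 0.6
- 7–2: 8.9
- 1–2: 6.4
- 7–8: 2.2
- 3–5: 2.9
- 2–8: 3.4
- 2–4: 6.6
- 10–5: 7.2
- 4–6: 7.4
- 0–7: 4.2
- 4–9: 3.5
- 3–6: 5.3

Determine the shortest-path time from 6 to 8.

11.5 s

Candidate routes:
6 - 4 - 10 - 8: 7.4+1.7+2.5 = 11.6
6 - 3 - 5 - 7 - 8: 5.3+2.9+1.1+2.2 = 11.5
6 - 3 - 5 - 2 - 8: 5.3+2.9+0.6+3.4 = 12.2
Cheapest is 6 - 3 - 5 - 7 - 8 at 11.5 s.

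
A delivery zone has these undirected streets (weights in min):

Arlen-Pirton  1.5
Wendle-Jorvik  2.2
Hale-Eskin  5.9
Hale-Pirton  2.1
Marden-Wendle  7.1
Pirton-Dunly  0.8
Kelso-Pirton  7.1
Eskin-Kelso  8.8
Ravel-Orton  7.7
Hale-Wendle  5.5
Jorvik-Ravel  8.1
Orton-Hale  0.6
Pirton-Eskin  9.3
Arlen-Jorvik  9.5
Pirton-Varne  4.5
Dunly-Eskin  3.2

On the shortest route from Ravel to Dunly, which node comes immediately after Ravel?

Compare a few routes:
Ravel–Orton–Hale–Pirton–Dunly: 7.7+0.6+2.1+0.8 = 11.2
Ravel–Orton–Hale–Eskin–Dunly: 7.7+0.6+5.9+3.2 = 17.4
Ravel–Jorvik–Wendle–Hale–Pirton–Dunly: 8.1+2.2+5.5+2.1+0.8 = 18.7
Ravel–Jorvik–Arlen–Pirton–Dunly: 8.1+9.5+1.5+0.8 = 19.9
The minimum is 11.2 min via Ravel–Orton–Hale–Pirton–Dunly.
So from Ravel the first move is to Orton.

Orton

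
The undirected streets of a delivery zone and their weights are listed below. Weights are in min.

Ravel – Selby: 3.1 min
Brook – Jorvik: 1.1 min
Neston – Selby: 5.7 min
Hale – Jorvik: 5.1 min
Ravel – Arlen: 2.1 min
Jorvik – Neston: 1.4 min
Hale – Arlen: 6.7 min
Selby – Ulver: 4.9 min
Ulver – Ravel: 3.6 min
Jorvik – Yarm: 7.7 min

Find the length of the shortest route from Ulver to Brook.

Running Dijkstra from Ulver:
Ulver: 0
Ravel: 3.6  (via Ulver)
Selby: 4.9  (via Ulver)
Arlen: 5.7  (via Ravel)
Neston: 10.6  (via Selby)
Jorvik: 12  (via Neston)
Hale: 12.4  (via Arlen)
Brook: 13.1  (via Jorvik)
Shortest route: Ulver → Selby → Neston → Jorvik → Brook = 13.1 min.

13.1 min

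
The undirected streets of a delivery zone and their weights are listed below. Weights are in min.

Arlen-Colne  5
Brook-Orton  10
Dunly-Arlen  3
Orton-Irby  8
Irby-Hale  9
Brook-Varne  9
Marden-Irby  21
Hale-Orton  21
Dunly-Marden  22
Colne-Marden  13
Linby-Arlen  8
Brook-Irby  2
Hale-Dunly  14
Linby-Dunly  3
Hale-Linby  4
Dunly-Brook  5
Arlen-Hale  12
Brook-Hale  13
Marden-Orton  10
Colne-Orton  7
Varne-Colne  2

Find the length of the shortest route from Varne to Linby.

Candidate routes:
Varne–Colne–Arlen–Linby: 2+5+8 = 15
Varne–Colne–Arlen–Dunly–Linby: 2+5+3+3 = 13
Varne–Brook–Dunly–Linby: 9+5+3 = 17
Varne–Colne–Arlen–Hale–Linby: 2+5+12+4 = 23
The minimum is 13 min via Varne–Colne–Arlen–Dunly–Linby.

13 min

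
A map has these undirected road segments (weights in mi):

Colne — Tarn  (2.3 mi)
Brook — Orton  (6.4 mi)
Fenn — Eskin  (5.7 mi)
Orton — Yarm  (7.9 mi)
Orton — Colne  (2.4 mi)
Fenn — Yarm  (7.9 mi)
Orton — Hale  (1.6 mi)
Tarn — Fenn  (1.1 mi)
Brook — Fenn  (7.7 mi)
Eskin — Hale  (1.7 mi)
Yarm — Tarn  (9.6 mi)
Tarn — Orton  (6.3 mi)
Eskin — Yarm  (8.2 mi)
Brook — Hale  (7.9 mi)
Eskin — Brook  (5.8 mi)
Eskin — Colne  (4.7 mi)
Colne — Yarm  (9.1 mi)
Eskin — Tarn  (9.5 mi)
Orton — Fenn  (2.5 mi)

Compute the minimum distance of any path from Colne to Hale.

4 mi

Compare a few routes:
Colne → Eskin → Hale: 4.7+1.7 = 6.4
Colne → Orton → Hale: 2.4+1.6 = 4
Cheapest is Colne → Orton → Hale at 4 mi.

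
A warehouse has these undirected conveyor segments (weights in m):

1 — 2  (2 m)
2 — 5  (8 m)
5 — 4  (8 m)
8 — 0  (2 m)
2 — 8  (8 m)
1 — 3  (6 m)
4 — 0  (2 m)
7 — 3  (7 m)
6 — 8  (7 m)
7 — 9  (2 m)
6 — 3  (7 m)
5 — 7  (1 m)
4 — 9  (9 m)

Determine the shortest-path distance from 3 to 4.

16 m

Settle nodes by increasing distance from 3:
3: 0
1: 6  (via 3)
6: 7  (via 3)
7: 7  (via 3)
2: 8  (via 1)
5: 8  (via 7)
9: 9  (via 7)
8: 14  (via 6)
0: 16  (via 8)
4: 16  (via 5)
Shortest route: 3–7–5–4 = 16 m.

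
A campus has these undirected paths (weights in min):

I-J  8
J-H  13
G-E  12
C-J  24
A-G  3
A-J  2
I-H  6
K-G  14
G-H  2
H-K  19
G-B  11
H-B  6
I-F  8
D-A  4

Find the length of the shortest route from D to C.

Candidate routes:
D - A - J - C: 4+2+24 = 30
D - A - G - H - J - C: 4+3+2+13+24 = 46
D - A - G - H - I - J - C: 4+3+2+6+8+24 = 47
The minimum is 30 min via D - A - J - C.

30 min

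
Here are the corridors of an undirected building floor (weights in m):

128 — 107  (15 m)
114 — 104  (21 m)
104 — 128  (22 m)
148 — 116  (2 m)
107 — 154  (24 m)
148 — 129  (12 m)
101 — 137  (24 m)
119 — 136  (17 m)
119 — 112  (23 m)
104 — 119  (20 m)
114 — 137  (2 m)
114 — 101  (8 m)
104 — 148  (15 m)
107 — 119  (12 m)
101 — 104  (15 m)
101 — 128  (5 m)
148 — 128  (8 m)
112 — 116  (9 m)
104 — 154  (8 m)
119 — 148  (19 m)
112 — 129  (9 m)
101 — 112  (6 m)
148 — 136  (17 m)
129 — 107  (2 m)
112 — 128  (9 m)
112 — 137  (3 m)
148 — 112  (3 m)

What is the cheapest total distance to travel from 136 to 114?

Compare a few routes:
136 → 148 → 112 → 137 → 114: 17+3+3+2 = 25
136 → 148 → 116 → 112 → 137 → 114: 17+2+9+3+2 = 33
The minimum is 25 m via 136 → 148 → 112 → 137 → 114.

25 m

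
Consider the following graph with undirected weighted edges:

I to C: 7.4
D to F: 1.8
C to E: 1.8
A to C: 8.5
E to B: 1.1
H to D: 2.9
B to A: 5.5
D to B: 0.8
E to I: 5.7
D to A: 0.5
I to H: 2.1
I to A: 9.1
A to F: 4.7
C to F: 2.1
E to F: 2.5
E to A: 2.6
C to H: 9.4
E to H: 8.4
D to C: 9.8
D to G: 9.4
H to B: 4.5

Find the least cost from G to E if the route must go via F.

13.7

Best G to F: G → D → F costing 11.2
Shortest F→E: F → E = 2.5
Total via F: 11.2 + 2.5 = 13.7.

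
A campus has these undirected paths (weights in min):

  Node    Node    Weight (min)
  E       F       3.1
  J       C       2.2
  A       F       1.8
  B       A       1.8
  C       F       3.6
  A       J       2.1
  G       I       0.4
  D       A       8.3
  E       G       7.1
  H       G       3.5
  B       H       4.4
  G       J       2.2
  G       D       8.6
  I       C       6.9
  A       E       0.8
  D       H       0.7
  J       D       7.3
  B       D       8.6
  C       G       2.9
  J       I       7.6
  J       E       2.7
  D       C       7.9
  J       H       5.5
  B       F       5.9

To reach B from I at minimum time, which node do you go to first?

G

Compare a few routes:
I - G - J - A - B: 0.4+2.2+2.1+1.8 = 6.5
I - G - J - E - A - B: 0.4+2.2+2.7+0.8+1.8 = 7.9
The minimum is 6.5 min via I - G - J - A - B.
So from I the first move is to G.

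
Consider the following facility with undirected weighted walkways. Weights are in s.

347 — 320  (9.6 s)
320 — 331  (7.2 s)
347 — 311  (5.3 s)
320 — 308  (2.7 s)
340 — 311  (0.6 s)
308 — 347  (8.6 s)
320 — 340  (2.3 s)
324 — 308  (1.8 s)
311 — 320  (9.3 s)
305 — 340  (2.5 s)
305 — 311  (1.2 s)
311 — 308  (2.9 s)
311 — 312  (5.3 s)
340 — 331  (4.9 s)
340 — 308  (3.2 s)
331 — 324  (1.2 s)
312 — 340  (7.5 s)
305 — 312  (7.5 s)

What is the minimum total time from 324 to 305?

Enumerating some paths:
324 → 308 → 340 → 305: 1.8+3.2+2.5 = 7.5
324 → 308 → 311 → 305: 1.8+2.9+1.2 = 5.9
324 → 308 → 340 → 311 → 305: 1.8+3.2+0.6+1.2 = 6.8
The minimum is 5.9 s via 324 → 308 → 311 → 305.

5.9 s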